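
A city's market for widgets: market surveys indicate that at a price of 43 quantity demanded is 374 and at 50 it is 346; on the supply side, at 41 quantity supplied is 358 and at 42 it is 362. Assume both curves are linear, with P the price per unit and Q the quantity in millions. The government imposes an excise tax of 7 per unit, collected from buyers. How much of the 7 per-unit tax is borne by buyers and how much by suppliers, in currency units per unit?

Demand slope: (346 − 374)/(50 − 43) = -4, so Qd = 546 − 4P.
Supply slope: (362 − 358)/(42 − 41) = 4, so Qs = 4P + 194.
Without the tax, 546 − 4P = 4P + 194 gives 8P = 352, so P* = 44 and Q* = 370.
With the tax collected from buyers, demand (in seller-price terms) shifts: Qd = 546 − 4(P + 7).
Solving gives Q = 356 with buyers paying 47.5 and suppliers receiving 40.5 (the 7 wedge).
Burden on buyers: 3.5; on suppliers: 3.5. (They sum to 7.)
The less price-elastic side of the market bears the larger share of a per-unit tax.

Buyers bear 3.5 per unit; suppliers bear 3.5 per unit.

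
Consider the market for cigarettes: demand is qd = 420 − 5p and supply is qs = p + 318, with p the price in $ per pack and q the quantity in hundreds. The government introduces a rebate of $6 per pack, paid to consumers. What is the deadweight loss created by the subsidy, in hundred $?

Deadweight loss = $15 hundred.

Before the subsidy: set 420 − 5p = p + 318 → p* = $17, q* = 335.
With a per-unit subsidy paid to consumers, each effectively pays p − 6, so demand becomes qd = 420 − 5(p − 6).
Solving gives q = 340 with consumers paying $16 and suppliers receiving $22 (the $6 wedge).
Quantity rises by |ΔQ| = |335 − 340| = 5.
DWL = ½ · t · |ΔQ| = ½ · 6 · 5 = $15.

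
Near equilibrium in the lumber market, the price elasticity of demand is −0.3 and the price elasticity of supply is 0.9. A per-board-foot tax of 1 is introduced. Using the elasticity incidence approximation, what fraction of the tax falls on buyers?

Buyers' share ≈ 0.75.

Incidence ratio: buyers' share ≈ εs / (εs + |εd|) = 0.9 / (0.9 + 0.3) = 0.75.
Supply is the more elastic side, so buyers bear the larger share.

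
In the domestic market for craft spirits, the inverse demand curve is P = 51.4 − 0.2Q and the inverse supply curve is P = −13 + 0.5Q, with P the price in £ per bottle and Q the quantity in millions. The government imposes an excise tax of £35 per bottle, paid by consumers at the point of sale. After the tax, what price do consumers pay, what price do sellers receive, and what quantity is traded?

Consumers pay £43; sellers receive £8; quantity = 42.

Rewrite in direct form: Qd = 257 − 5P and Qs = 2P + 26.
Without the tax, 257 − 5P = 2P + 26 gives 7P = 231, so P* = £33 and Q* = 92.
With the tax collected from consumers, demand (in seller-price terms) shifts: Qd = 257 − 5(P + 35).
Solving gives Q = 42 with consumers paying £43 and sellers receiving £8 (the £35 wedge).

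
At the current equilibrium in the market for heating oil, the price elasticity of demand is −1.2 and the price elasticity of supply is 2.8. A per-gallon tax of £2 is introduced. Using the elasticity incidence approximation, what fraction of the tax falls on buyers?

Incidence ratio: buyers' share ≈ εs / (εs + |εd|) = 2.8 / (2.8 + 1.2) = 0.7.
Supply is the more elastic side, so buyers bear the larger share.

Buyers' share ≈ 0.7.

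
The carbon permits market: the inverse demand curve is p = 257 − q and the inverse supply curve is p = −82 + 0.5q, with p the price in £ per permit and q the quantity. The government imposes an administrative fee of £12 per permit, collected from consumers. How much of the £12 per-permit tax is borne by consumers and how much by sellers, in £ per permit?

Inverting to q(p) form: qd = 257 − p; qs = 2p + 164.
Before the tax: set 257 − p = 2p + 164 → p* = £31, q* = 226.
With the tax collected from consumers, demand (in seller-price terms) shifts: qd = 257 − (p + 12).
New equilibrium: consumers pay £39, sellers receive £27, q = 218. (Wedge: pb − ps = 12.)
Burden on consumers: £8; on sellers: £4. (They sum to £12.)
The less price-elastic side of the market bears the larger share of a per-unit tax.

Consumers bear £8 per permit; sellers bear £4 per permit.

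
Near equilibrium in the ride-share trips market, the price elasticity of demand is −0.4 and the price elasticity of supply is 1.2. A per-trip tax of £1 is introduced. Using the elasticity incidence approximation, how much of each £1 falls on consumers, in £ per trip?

Incidence ratio: consumers' share ≈ εs / (εs + |εd|) = 1.2 / (1.2 + 0.4) = 0.75.
So consumers bear ≈ 0.75 × £1 = £0.75; producers bear £0.25.

Consumers bear ≈ £0.75 per trip.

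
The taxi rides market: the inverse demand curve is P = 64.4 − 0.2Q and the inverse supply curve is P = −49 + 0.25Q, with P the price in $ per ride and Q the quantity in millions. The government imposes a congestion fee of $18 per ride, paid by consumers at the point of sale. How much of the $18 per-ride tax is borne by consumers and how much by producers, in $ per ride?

Consumers bear $8 per ride; producers bear $10 per ride.

Inverting to Q(P) form: Qd = 322 − 5P; Qs = 4P + 196.
Without the tax, 322 − 5P = 4P + 196 gives 9P = 126, so P* = $14 and Q* = 252.
With the tax collected from consumers, demand (in seller-price terms) shifts: Qd = 322 − 5(P + 18).
Solving gives Q = 212 with consumers paying $22 and producers receiving $4 (the $18 wedge).
Burden on consumers: $8; on producers: $10. (They sum to $18.)
The less price-elastic side of the market bears the larger share of a per-unit tax.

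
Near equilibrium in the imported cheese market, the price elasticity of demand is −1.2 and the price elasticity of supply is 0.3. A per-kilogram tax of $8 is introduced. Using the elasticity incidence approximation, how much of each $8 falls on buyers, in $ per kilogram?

Incidence ratio: buyers' share ≈ εs / (εs + |εd|) = 0.3 / (0.3 + 1.2) = 0.2.
So buyers bear ≈ 0.2 × $8 = $1.6; producers bear $6.4.

Buyers bear ≈ $1.6 per kilogram.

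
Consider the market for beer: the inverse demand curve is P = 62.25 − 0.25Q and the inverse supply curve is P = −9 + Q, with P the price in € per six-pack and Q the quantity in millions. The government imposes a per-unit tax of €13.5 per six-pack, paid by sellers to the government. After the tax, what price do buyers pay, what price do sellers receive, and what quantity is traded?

Inverting to Q(P) form: Qd = 249 − 4P; Qs = P + 9.
Before the tax: set 249 − 4P = P + 9 → P* = €48, Q* = 57.
With the tax collected from sellers, supply shifts: Qs = (P − 13.5) + 9.
New equilibrium: buyers pay €50.7, sellers receive €37.2, Q = 46.2. (Wedge: Pb − Ps = 13.5.)

Buyers pay €50.7; sellers receive €37.2; quantity = 46.2.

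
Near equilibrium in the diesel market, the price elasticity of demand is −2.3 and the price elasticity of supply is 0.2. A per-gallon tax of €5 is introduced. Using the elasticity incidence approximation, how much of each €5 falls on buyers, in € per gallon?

Incidence ratio: buyers' share ≈ εs / (εs + |εd|) = 0.2 / (0.2 + 2.3) = 0.08.
So buyers bear ≈ 0.08 × €5 = €0.4; producers bear €4.6.

Buyers bear ≈ €0.4 per gallon.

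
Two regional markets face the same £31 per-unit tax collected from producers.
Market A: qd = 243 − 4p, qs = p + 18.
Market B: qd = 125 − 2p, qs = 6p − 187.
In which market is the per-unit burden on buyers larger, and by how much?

Market B, by £17.05.

Market A: pre-tax p* = £45, q* = 63; post-tax q = 38.2; per-unit burden on buyers = £6.2.
Market B: pre-tax p* = £39, q* = 47; post-tax q = 0.5; per-unit burden on buyers = £23.25.
Difference: £6.2 vs £23.25 → market B is larger by £17.05.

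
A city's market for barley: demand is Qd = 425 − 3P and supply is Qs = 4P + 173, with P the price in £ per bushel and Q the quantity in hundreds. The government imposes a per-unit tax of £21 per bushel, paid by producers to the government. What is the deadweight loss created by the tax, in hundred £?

Before the tax: set 425 − 3P = 4P + 173 → P* = £36, Q* = 317.
With the tax collected from producers, supply shifts: Qs = 4(P − 21) + 173.
New equilibrium: buyers pay £48, producers receive £27, Q = 281. (Wedge: Pb − Ps = 21.)
Quantity falls by |ΔQ| = |317 − 281| = 36.
DWL = ½ · t · |ΔQ| = ½ · 21 · 36 = £378.

Deadweight loss = £378 hundred.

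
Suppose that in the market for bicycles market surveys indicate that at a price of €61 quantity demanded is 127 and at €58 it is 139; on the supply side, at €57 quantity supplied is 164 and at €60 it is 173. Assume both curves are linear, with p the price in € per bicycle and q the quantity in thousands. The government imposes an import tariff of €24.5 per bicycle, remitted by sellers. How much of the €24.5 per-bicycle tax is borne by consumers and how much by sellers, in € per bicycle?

Consumers bear €10.5 per bicycle; sellers bear €14 per bicycle.

Demand slope: (139 − 127)/(58 − 61) = -4, so qd = 371 − 4p.
Supply slope: (173 − 164)/(60 − 57) = 3, so qs = 3p − 7.
Without the tax, 371 − 4p = 3p − 7 gives 7p = 378, so p* = €54 and q* = 155.
With the tax collected from sellers, supply shifts: qs = 3(p − 24.5) − 7.
Solving gives q = 113 with consumers paying €64.5 and sellers receiving €40 (the €24.5 wedge).
Burden on consumers: €10.5; on sellers: €14. (They sum to €24.5.)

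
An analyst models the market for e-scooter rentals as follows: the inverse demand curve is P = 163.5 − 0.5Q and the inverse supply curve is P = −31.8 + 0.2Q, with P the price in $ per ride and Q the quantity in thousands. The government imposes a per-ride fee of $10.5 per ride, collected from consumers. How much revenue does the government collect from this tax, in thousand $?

Rewrite in direct form: Qd = 327 − 2P and Qs = 5P + 159.
Before the tax: set 327 − 2P = 5P + 159 → P* = $24, Q* = 279.
With the tax collected from consumers, demand (in seller-price terms) shifts: Qd = 327 − 2(P + 10.5).
Solving gives Q = 264 with consumers paying $31.5 and suppliers receiving $21 (the $10.5 wedge).
Revenue = t · Q = 10.5 · 264 = $2772.

Tax revenue = $2772 thousand.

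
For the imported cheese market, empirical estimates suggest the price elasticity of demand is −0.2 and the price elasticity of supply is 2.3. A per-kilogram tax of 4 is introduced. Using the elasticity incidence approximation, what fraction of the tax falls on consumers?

Incidence ratio: consumers' share ≈ εs / (εs + |εd|) = 2.3 / (2.3 + 0.2) = 0.92.
Supply is the more elastic side, so consumers bear the larger share.

Consumers' share ≈ 0.92.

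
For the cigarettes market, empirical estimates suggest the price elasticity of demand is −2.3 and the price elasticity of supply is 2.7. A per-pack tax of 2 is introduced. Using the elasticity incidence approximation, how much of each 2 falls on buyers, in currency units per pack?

Buyers bear ≈ 1.08 per pack.

Incidence ratio: buyers' share ≈ εs / (εs + |εd|) = 2.7 / (2.7 + 2.3) = 0.54.
So buyers bear ≈ 0.54 × 2 = 1.08; producers bear 0.92.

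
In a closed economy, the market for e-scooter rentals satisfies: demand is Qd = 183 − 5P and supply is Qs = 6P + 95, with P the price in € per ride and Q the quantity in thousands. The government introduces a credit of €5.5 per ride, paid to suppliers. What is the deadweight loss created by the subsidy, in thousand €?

Before the subsidy: set 183 − 5P = 6P + 95 → P* = €8, Q* = 143.
With a per-unit subsidy paid to suppliers, each receives P + 5.5 per unit sold, so supply becomes Qs = 6(P + 5.5) + 95.
Solving gives Q = 158 with buyers paying €5 and suppliers receiving €10.5 (the €5.5 wedge).
Quantity rises by |ΔQ| = |143 − 158| = 15.
DWL = ½ · t · |ΔQ| = ½ · 5.5 · 15 = €41.25.

Deadweight loss = €41.25 thousand.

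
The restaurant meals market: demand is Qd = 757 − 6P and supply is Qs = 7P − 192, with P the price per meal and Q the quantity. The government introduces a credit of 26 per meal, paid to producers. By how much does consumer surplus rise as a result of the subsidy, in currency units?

Before the subsidy: set 757 − 6P = 7P − 192 → P* = 73, Q* = 319.
With a per-unit subsidy paid to producers, each receives P + 26 per unit sold, so supply becomes Qs = 7(P + 26) − 192.
Solving gives Q = 403 with buyers paying 59 and producers receiving 85 (the 26 wedge).
ΔCS is the trapezoid between Q = 403 and Q = 319 of height 14: ½ · (319 + 403) · 14 = 5054.

Consumer surplus rises by 5054.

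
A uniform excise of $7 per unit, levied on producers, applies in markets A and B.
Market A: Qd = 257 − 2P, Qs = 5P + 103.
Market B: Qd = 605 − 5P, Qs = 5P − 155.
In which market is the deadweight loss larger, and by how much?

Market B, by $26.25.

Market A: pre-tax P* = $22, Q* = 213; post-tax Q = 203; deadweight loss = $35.
Market B: pre-tax P* = $76, Q* = 225; post-tax Q = 207.5; deadweight loss = $61.25.
Difference: $35 vs $61.25 → market B is larger by $26.25.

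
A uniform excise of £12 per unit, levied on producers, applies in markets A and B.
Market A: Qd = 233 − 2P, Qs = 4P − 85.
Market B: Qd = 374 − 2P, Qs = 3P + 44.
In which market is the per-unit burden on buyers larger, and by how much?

Market A: pre-tax P* = £53, Q* = 127; post-tax Q = 111; per-unit burden on buyers = £8.
Market B: pre-tax P* = £66, Q* = 242; post-tax Q = 227.6; per-unit burden on buyers = £7.2.
Difference: £8 vs £7.2 → market A is larger by £0.8.

Market A, by £0.8.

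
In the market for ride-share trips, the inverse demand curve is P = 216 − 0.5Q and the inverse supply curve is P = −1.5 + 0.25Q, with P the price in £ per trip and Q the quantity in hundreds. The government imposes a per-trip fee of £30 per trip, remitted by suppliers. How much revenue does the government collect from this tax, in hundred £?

Rewrite in direct form: Qd = 432 − 2P and Qs = 4P + 6.
Without the tax, 432 − 2P = 4P + 6 gives 6P = 426, so P* = £71 and Q* = 290.
With the tax collected from suppliers, supply shifts: Qs = 4(P − 30) + 6.
New equilibrium: consumers pay £91, suppliers receive £61, Q = 250. (Wedge: Pb − Ps = 30.)
Revenue = t · Q = 30 · 250 = £7500.

Tax revenue = £7500 hundred.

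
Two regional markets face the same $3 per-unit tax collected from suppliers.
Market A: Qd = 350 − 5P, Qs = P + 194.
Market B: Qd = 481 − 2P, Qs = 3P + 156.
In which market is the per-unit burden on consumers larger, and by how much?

Market A: pre-tax P* = $26, Q* = 220; post-tax Q = 217.5; per-unit burden on consumers = $0.5.
Market B: pre-tax P* = $65, Q* = 351; post-tax Q = 347.4; per-unit burden on consumers = $1.8.
Difference: $0.5 vs $1.8 → market B is larger by $1.3.

Market B, by $1.3.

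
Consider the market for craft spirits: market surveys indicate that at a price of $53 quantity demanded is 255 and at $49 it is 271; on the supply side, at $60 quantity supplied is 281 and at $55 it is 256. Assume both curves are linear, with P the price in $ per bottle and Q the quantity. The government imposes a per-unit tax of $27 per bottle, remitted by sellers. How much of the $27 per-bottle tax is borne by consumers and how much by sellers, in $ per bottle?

Demand slope: (271 − 255)/(49 − 53) = -4, so Qd = 467 − 4P.
Supply slope: (256 − 281)/(55 − 60) = 5, so Qs = 5P − 19.
Without the tax, 467 − 4P = 5P − 19 gives 9P = 486, so P* = $54 and Q* = 251.
With the tax collected from sellers, supply shifts: Qs = 5(P − 27) − 19.
New equilibrium: consumers pay $69, sellers receive $42, Q = 191. (Wedge: Pb − Ps = 27.)
Burden on consumers: $15; on sellers: $12. (They sum to $27.)
The less price-elastic side of the market bears the larger share of a per-unit tax.

Consumers bear $15 per bottle; sellers bear $12 per bottle.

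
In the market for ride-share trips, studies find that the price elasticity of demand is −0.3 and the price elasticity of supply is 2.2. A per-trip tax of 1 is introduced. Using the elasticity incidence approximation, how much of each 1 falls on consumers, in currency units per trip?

Incidence ratio: consumers' share ≈ εs / (εs + |εd|) = 2.2 / (2.2 + 0.3) = 0.88.
So consumers bear ≈ 0.88 × 1 = 0.88; sellers bear 0.12.

Consumers bear ≈ 0.88 per trip.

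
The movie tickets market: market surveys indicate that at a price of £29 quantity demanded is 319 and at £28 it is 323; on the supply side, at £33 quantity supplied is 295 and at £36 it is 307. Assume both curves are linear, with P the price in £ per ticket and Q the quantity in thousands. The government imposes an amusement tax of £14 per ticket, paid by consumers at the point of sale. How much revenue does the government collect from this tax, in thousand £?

Tax revenue = £3794 thousand.

Demand slope: (323 − 319)/(28 − 29) = -4, so Qd = 435 − 4P.
Supply slope: (307 − 295)/(36 − 33) = 4, so Qs = 4P + 163.
Before the tax: set 435 − 4P = 4P + 163 → P* = £34, Q* = 299.
With the tax collected from consumers, demand (in seller-price terms) shifts: Qd = 435 − 4(P + 14).
Solving gives Q = 271 with consumers paying £41 and suppliers receiving £27 (the £14 wedge).
Revenue = t · Q = 14 · 271 = £3794.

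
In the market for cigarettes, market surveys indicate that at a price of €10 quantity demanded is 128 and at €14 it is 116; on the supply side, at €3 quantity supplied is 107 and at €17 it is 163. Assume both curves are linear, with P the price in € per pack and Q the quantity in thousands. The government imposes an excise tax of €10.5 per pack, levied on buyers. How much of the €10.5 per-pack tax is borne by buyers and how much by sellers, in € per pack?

Demand slope: (116 − 128)/(14 − 10) = -3, so Qd = 158 − 3P.
Supply slope: (163 − 107)/(17 − 3) = 4, so Qs = 4P + 95.
Without the tax, 158 − 3P = 4P + 95 gives 7P = 63, so P* = €9 and Q* = 131.
With the tax collected from buyers, demand (in seller-price terms) shifts: Qd = 158 − 3(P + 10.5).
Solving gives Q = 113 with buyers paying €15 and sellers receiving €4.5 (the €10.5 wedge).
Burden on buyers: €6; on sellers: €4.5. (They sum to €10.5.)

Buyers bear €6 per pack; sellers bear €4.5 per pack.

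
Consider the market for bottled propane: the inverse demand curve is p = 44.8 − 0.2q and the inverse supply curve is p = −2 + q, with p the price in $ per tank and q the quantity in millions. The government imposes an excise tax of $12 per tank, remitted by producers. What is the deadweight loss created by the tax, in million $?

Deadweight loss = $60 million.

Rewrite in direct form: qd = 224 − 5p and qs = p + 2.
Without the tax, 224 − 5p = p + 2 gives 6p = 222, so p* = $37 and q* = 39.
With the tax collected from producers, supply shifts: qs = (p − 12) + 2.
Solving gives q = 29 with buyers paying $39 and producers receiving $27 (the $12 wedge).
Quantity falls by |ΔQ| = |39 − 29| = 10.
DWL = ½ · t · |ΔQ| = ½ · 12 · 10 = $60.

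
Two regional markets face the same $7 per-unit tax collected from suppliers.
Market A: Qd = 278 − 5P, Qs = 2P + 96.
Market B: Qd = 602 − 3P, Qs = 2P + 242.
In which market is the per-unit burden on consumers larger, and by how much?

Market B, by $0.8.

Market A: pre-tax P* = $26, Q* = 148; post-tax Q = 138; per-unit burden on consumers = $2.
Market B: pre-tax P* = $72, Q* = 386; post-tax Q = 377.6; per-unit burden on consumers = $2.8.
Difference: $2 vs $2.8 → market B is larger by $0.8.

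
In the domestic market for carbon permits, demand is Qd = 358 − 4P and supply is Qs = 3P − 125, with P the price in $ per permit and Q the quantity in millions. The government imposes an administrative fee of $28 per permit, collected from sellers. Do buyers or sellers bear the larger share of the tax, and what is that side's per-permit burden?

Without the tax, 358 − 4P = 3P − 125 gives 7P = 483, so P* = $69 and Q* = 82.
With the tax collected from sellers, supply shifts: Qs = 3(P − 28) − 125.
New equilibrium: buyers pay $81, sellers receive $53, Q = 34. (Wedge: Pb − Ps = 28.)
Per-permit burden: buyers $12, sellers $16.
Sellers take the larger share because supply is less price-elastic here (demand slope 4 vs supply slope 3).

Sellers bear the larger share: $16 per permit.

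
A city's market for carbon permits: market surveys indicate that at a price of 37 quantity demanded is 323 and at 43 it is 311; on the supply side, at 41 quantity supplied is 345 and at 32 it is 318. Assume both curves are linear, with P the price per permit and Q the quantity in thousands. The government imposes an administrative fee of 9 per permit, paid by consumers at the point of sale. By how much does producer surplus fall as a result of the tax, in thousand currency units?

Demand slope: (311 − 323)/(43 − 37) = -2, so Qd = 397 − 2P.
Supply slope: (318 − 345)/(32 − 41) = 3, so Qs = 3P + 222.
Before the tax: set 397 − 2P = 3P + 222 → P* = 35, Q* = 327.
With the tax collected from consumers, demand (in seller-price terms) shifts: Qd = 397 − 2(P + 9).
Solving gives Q = 316.2 with consumers paying 40.4 and suppliers receiving 31.4 (the 9 wedge).
ΔPS is the trapezoid between Q = 316.2 and Q = 327 of height 3.6: ½ · (327 + 316.2) · 3.6 = 1157.76.

Producer surplus falls by 1157.76 thousand.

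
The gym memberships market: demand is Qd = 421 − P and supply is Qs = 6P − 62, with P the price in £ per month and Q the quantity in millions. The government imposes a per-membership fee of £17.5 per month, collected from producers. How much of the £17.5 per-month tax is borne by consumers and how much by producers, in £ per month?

Before the tax: set 421 − P = 6P − 62 → P* = £69, Q* = 352.
With the tax collected from producers, supply shifts: Qs = 6(P − 17.5) − 62.
Solving gives Q = 337 with consumers paying £84 and producers receiving £66.5 (the £17.5 wedge).
Burden on consumers: £15; on producers: £2.5. (They sum to £17.5.)

Consumers bear £15 per month; producers bear £2.5 per month.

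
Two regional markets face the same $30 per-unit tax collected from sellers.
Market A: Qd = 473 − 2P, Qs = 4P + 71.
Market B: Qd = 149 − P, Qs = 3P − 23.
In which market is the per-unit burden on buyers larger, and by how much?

Market A: pre-tax P* = $67, Q* = 339; post-tax Q = 299; per-unit burden on buyers = $20.
Market B: pre-tax P* = $43, Q* = 106; post-tax Q = 83.5; per-unit burden on buyers = $22.5.
Difference: $20 vs $22.5 → market B is larger by $2.5.

Market B, by $2.5.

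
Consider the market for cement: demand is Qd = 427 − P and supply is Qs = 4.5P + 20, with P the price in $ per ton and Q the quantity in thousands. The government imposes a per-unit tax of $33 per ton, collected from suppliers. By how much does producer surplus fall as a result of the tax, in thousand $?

Producer surplus falls by $2037 thousand.

Without the tax, 427 − P = 4.5P + 20 gives 5.5P = 407, so P* = $74 and Q* = 353.
With the tax collected from suppliers, supply shifts: Qs = 4.5(P − 33) + 20.
New equilibrium: buyers pay $101, suppliers receive $68, Q = 326. (Wedge: Pb − Ps = 33.)
ΔPS is the trapezoid between Q = 326 and Q = 353 of height $6: ½ · (353 + 326) · 6 = $2037.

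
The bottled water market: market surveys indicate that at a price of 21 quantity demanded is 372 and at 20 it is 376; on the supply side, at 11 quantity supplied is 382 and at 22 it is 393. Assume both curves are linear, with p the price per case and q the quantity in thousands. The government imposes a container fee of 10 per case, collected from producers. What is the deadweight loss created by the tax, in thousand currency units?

Demand slope: (376 − 372)/(20 − 21) = -4, so qd = 456 − 4p.
Supply slope: (393 − 382)/(22 − 11) = 1, so qs = p + 371.
Before the tax: set 456 − 4p = p + 371 → p* = 17, q* = 388.
With the tax collected from producers, supply shifts: qs = (p − 10) + 371.
Solving gives q = 380 with consumers paying 19 and producers receiving 9 (the 10 wedge).
Quantity falls by |ΔQ| = |388 − 380| = 8.
DWL = ½ · t · |ΔQ| = ½ · 10 · 8 = 40.

Deadweight loss = 40 thousand.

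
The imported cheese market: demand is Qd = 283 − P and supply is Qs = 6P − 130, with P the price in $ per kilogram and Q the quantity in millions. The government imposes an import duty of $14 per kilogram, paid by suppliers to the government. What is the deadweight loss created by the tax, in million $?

Before the tax: set 283 − P = 6P − 130 → P* = $59, Q* = 224.
With the tax collected from suppliers, supply shifts: Qs = 6(P − 14) − 130.
New equilibrium: consumers pay $71, suppliers receive $57, Q = 212. (Wedge: Pb − Ps = 14.)
Quantity falls by |ΔQ| = |224 − 212| = 12.
DWL = ½ · t · |ΔQ| = ½ · 14 · 12 = $84.

Deadweight loss = $84 million.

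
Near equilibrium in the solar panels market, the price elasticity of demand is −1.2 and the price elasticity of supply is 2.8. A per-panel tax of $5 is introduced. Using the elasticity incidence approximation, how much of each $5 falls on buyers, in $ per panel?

Buyers bear ≈ $3.5 per panel.

Incidence ratio: buyers' share ≈ εs / (εs + |εd|) = 2.8 / (2.8 + 1.2) = 0.7.
So buyers bear ≈ 0.7 × $5 = $3.5; producers bear $1.5.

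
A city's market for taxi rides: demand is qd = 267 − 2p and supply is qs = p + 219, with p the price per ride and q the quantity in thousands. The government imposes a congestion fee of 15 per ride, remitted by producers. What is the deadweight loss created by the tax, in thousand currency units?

Before the tax: set 267 − 2p = p + 219 → p* = 16, q* = 235.
With the tax collected from producers, supply shifts: qs = (p − 15) + 219.
New equilibrium: consumers pay 21, producers receive 6, q = 225. (Wedge: pb − ps = 15.)
Quantity falls by |ΔQ| = |235 − 225| = 10.
DWL = ½ · t · |ΔQ| = ½ · 15 · 10 = 75.

Deadweight loss = 75 thousand.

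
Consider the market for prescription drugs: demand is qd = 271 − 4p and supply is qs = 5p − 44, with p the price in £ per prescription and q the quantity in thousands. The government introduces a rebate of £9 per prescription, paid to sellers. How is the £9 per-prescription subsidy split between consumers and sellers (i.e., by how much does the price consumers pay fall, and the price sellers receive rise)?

Consumers gain £5 per prescription; sellers gain £4 per prescription.

Without the subsidy, 271 − 4p = 5p − 44 gives 9p = 315, so p* = £35 and q* = 131.
With a per-unit subsidy paid to sellers, each receives p + 9 per unit sold, so supply becomes qs = 5(p + 9) − 44.
Solving gives q = 151 with consumers paying £30 and sellers receiving £39 (the £9 wedge).
Gain to consumers: £5; to sellers: £4. (They sum to £9.)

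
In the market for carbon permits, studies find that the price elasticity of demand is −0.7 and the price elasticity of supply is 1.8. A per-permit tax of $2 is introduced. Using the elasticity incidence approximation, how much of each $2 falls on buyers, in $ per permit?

Buyers bear ≈ $1.44 per permit.

Incidence ratio: buyers' share ≈ εs / (εs + |εd|) = 1.8 / (1.8 + 0.7) = 0.72.
So buyers bear ≈ 0.72 × $2 = $1.44; suppliers bear $0.56.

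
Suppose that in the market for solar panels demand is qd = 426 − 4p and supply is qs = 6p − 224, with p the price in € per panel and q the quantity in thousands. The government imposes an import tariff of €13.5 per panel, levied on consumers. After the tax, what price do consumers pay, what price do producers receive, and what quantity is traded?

Consumers pay €73.1; producers receive €59.6; quantity = 133.6.

Before the tax: set 426 − 4p = 6p − 224 → p* = €65, q* = 166.
With the tax collected from consumers, demand (in seller-price terms) shifts: qd = 426 − 4(p + 13.5).
Solving gives q = 133.6 with consumers paying €73.1 and producers receiving €59.6 (the €13.5 wedge).
The less price-elastic side of the market bears the larger share of a per-unit tax.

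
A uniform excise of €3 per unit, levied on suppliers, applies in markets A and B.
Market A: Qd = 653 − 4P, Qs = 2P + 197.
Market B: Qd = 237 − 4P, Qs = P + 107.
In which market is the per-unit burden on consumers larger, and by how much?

Market A, by €0.4.

Market A: pre-tax P* = €76, Q* = 349; post-tax Q = 345; per-unit burden on consumers = €1.
Market B: pre-tax P* = €26, Q* = 133; post-tax Q = 130.6; per-unit burden on consumers = €0.6.
Difference: €1 vs €0.6 → market A is larger by €0.4.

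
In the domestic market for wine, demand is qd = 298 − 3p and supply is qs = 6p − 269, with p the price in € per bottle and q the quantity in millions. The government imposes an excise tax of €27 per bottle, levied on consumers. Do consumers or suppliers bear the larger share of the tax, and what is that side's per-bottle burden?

Consumers bear the larger share: €18 per bottle.

Without the tax, 298 − 3p = 6p − 269 gives 9p = 567, so p* = €63 and q* = 109.
With the tax collected from consumers, demand (in seller-price terms) shifts: qd = 298 − 3(p + 27).
New equilibrium: consumers pay €81, suppliers receive €54, q = 55. (Wedge: pb − ps = 27.)
Per-bottle burden: consumers €18, suppliers €9.
Consumers take the larger share because demand is less price-elastic here (demand slope 3 vs supply slope 6).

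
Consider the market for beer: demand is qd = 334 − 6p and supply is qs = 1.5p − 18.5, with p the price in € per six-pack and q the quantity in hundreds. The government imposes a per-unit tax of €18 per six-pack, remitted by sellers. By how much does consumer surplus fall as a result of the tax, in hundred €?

Without the tax, 334 − 6p = 1.5p − 18.5 gives 7.5p = 352.5, so p* = €47 and q* = 52.
With the tax collected from sellers, supply shifts: qs = 1.5(p − 18) − 18.5.
New equilibrium: consumers pay €50.6, sellers receive €32.6, q = 30.4. (Wedge: pb − ps = 18.)
ΔCS is the trapezoid between Q = 30.4 and Q = 52 of height €3.6: ½ · (52 + 30.4) · 3.6 = €148.32.

Consumer surplus falls by €148.32 hundred.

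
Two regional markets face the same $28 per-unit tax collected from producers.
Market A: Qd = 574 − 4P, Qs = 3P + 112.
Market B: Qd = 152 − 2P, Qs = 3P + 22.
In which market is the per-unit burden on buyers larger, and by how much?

Market B, by $4.8.

Market A: pre-tax P* = $66, Q* = 310; post-tax Q = 262; per-unit burden on buyers = $12.
Market B: pre-tax P* = $26, Q* = 100; post-tax Q = 66.4; per-unit burden on buyers = $16.8.
Difference: $12 vs $16.8 → market B is larger by $4.8.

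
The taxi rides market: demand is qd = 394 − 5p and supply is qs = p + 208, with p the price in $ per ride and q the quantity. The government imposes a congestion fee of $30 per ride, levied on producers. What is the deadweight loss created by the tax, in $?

Deadweight loss = $375.

Before the tax: set 394 − 5p = p + 208 → p* = $31, q* = 239.
With the tax collected from producers, supply shifts: qs = (p − 30) + 208.
New equilibrium: consumers pay $36, producers receive $6, q = 214. (Wedge: pb − ps = 30.)
Quantity falls by |ΔQ| = |239 − 214| = 25.
DWL = ½ · t · |ΔQ| = ½ · 30 · 25 = $375.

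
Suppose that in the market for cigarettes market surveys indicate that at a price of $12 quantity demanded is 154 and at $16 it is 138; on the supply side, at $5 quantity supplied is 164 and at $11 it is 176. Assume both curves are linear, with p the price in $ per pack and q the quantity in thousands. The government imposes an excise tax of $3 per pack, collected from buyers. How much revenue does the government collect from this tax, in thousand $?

Demand slope: (138 − 154)/(16 − 12) = -4, so qd = 202 − 4p.
Supply slope: (176 − 164)/(11 − 5) = 2, so qs = 2p + 154.
Before the tax: set 202 − 4p = 2p + 154 → p* = $8, q* = 170.
With the tax collected from buyers, demand (in seller-price terms) shifts: qd = 202 − 4(p + 3).
New equilibrium: buyers pay $9, suppliers receive $6, q = 166. (Wedge: pb − ps = 3.)
Revenue = t · Q = 3 · 166 = $498.

Tax revenue = $498 thousand.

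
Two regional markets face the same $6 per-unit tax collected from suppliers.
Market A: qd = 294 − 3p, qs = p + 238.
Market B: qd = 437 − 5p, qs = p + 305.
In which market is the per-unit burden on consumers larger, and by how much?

Market A: pre-tax p* = $14, q* = 252; post-tax q = 247.5; per-unit burden on consumers = $1.5.
Market B: pre-tax p* = $22, q* = 327; post-tax q = 322; per-unit burden on consumers = $1.
Difference: $1.5 vs $1 → market A is larger by $0.5.

Market A, by $0.5.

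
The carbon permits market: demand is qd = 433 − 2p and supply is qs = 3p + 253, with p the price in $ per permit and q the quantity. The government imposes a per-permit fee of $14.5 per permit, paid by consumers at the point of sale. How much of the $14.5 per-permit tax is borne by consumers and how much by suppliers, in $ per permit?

Without the tax, 433 − 2p = 3p + 253 gives 5p = 180, so p* = $36 and q* = 361.
With the tax collected from consumers, demand (in seller-price terms) shifts: qd = 433 − 2(p + 14.5).
New equilibrium: consumers pay $44.7, suppliers receive $30.2, q = 343.6. (Wedge: pb − ps = 14.5.)
Burden on consumers: $8.7; on suppliers: $5.8. (They sum to $14.5.)
The less price-elastic side of the market bears the larger share of a per-unit tax.

Consumers bear $8.7 per permit; suppliers bear $5.8 per permit.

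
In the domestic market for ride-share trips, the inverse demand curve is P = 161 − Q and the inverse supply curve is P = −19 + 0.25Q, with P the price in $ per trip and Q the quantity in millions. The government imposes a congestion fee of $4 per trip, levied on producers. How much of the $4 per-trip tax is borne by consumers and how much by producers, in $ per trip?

Consumers bear $3.2 per trip; producers bear $0.8 per trip.

Inverting to Q(P) form: Qd = 161 − P; Qs = 4P + 76.
Without the tax, 161 − P = 4P + 76 gives 5P = 85, so P* = $17 and Q* = 144.
With the tax collected from producers, supply shifts: Qs = 4(P − 4) + 76.
New equilibrium: consumers pay $20.2, producers receive $16.2, Q = 140.8. (Wedge: Pb − Ps = 4.)
Burden on consumers: $3.2; on producers: $0.8. (They sum to $4.)
The less price-elastic side of the market bears the larger share of a per-unit tax.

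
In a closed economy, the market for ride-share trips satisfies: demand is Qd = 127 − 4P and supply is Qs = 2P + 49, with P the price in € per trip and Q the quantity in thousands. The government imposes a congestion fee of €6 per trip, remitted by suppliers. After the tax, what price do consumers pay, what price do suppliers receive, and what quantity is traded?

Before the tax: set 127 − 4P = 2P + 49 → P* = €13, Q* = 75.
With the tax collected from suppliers, supply shifts: Qs = 2(P − 6) + 49.
Solving gives Q = 67 with consumers paying €15 and suppliers receiving €9 (the €6 wedge).
The less price-elastic side of the market bears the larger share of a per-unit tax.

Consumers pay €15; suppliers receive €9; quantity = 67.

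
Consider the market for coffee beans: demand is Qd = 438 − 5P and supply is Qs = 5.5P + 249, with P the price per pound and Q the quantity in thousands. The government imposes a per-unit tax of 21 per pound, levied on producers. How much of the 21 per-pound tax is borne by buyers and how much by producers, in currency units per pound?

Without the tax, 438 − 5P = 5.5P + 249 gives 10.5P = 189, so P* = 18 and Q* = 348.
With the tax collected from producers, supply shifts: Qs = 5.5(P − 21) + 249.
Solving gives Q = 293 with buyers paying 29 and producers receiving 8 (the 21 wedge).
Burden on buyers: 11; on producers: 10. (They sum to 21.)

Buyers bear 11 per pound; producers bear 10 per pound.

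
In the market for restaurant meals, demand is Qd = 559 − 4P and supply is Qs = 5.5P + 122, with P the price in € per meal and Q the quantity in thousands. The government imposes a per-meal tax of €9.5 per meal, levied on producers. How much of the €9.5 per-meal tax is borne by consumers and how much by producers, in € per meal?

Before the tax: set 559 − 4P = 5.5P + 122 → P* = €46, Q* = 375.
With the tax collected from producers, supply shifts: Qs = 5.5(P − 9.5) + 122.
New equilibrium: consumers pay €51.5, producers receive €42, Q = 353. (Wedge: Pb − Ps = 9.5.)
Burden on consumers: €5.5; on producers: €4. (They sum to €9.5.)
The less price-elastic side of the market bears the larger share of a per-unit tax.

Consumers bear €5.5 per meal; producers bear €4 per meal.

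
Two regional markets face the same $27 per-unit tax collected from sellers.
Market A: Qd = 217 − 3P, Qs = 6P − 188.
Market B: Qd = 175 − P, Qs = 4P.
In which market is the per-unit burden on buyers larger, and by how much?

Market A: pre-tax P* = $45, Q* = 82; post-tax Q = 28; per-unit burden on buyers = $18.
Market B: pre-tax P* = $35, Q* = 140; post-tax Q = 118.4; per-unit burden on buyers = $21.6.
Difference: $18 vs $21.6 → market B is larger by $3.6.

Market B, by $3.6.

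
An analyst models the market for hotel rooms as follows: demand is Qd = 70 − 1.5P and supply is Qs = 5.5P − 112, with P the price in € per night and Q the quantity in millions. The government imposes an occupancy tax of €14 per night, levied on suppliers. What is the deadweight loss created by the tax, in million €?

Deadweight loss = €115.5 million.

Before the tax: set 70 − 1.5P = 5.5P − 112 → P* = €26, Q* = 31.
With the tax collected from suppliers, supply shifts: Qs = 5.5(P − 14) − 112.
Solving gives Q = 14.5 with consumers paying €37 and suppliers receiving €23 (the €14 wedge).
Quantity falls by |ΔQ| = |31 − 14.5| = 16.5.
DWL = ½ · t · |ΔQ| = ½ · 14 · 16.5 = €115.5.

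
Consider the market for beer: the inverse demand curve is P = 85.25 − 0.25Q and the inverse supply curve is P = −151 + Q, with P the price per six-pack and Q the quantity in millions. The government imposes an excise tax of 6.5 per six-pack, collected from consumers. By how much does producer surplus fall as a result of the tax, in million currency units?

Producer surplus falls by 969.28 million.

Rewrite in direct form: Qd = 341 − 4P and Qs = P + 151.
Without the tax, 341 − 4P = P + 151 gives 5P = 190, so P* = 38 and Q* = 189.
With the tax collected from consumers, demand (in seller-price terms) shifts: Qd = 341 − 4(P + 6.5).
New equilibrium: consumers pay 39.3, suppliers receive 32.8, Q = 183.8. (Wedge: Pb − Ps = 6.5.)
ΔPS is the trapezoid between Q = 183.8 and Q = 189 of height 5.2: ½ · (189 + 183.8) · 5.2 = 969.28.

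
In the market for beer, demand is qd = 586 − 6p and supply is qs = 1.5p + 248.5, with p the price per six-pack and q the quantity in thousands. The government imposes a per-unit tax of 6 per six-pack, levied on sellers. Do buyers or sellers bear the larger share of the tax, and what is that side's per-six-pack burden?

Without the tax, 586 − 6p = 1.5p + 248.5 gives 7.5p = 337.5, so p* = 45 and q* = 316.
With the tax collected from sellers, supply shifts: qs = 1.5(p − 6) + 248.5.
New equilibrium: buyers pay 46.2, sellers receive 40.2, q = 308.8. (Wedge: pb − ps = 6.)
Per-six-pack burden: buyers 1.2, sellers 4.8.
Sellers take the larger share because supply is less price-elastic here (demand slope 6 vs supply slope 1.5).

Sellers bear the larger share: 4.8 per six-pack.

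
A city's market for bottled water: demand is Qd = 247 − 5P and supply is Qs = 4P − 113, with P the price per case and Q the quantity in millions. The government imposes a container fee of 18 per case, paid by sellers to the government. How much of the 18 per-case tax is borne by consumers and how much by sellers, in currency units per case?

Without the tax, 247 − 5P = 4P − 113 gives 9P = 360, so P* = 40 and Q* = 47.
With the tax collected from sellers, supply shifts: Qs = 4(P − 18) − 113.
Solving gives Q = 7 with consumers paying 48 and sellers receiving 30 (the 18 wedge).
Burden on consumers: 8; on sellers: 10. (They sum to 18.)

Consumers bear 8 per case; sellers bear 10 per case.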